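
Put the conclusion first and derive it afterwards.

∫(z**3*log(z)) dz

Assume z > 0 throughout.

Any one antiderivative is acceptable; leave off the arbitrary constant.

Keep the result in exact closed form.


The answer is z**4*log(z)/4 - z**4/16.
Step 1. Integrate ∫(z**3*log(z)) dz by parts with u = log(z), dv = (z**3) dz, so v = z**4/4 [assuming z > 0]: now z**4*log(z)/4 + ∫(-z**3/4) dz.
Step 2. Evaluate the standard form: now z**4*log(z)/4 - z**4/16.
Answer: z**4*log(z)/4 - z**4/16.


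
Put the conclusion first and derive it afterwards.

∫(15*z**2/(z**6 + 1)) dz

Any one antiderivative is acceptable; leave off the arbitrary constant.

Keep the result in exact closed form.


The answer is 5*atan(z**3).
Step 1. Substitute u = z**3, turning ∫(15*z**2/(z**6 + 1)) dz into ∫(5/(u**2 + 1)) du: now ∫(5/(u**2 + 1)) du.
Step 2. Evaluate the standard form: now 5*atan(u).
Step 3. Substitute back u = z**3: now 5*atan(z**3).
Answer: 5*atan(z**3).


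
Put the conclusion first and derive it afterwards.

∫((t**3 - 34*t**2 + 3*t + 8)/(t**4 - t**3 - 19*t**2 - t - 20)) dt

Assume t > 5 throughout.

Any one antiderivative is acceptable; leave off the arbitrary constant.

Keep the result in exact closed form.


The answer is -3*log(t - 5) + 4*log(t + 4) - 2*atan(t).
Step 1. Decompose ∫((t**3 - 34*t**2 + 3*t + 8)/(t**4 - t**3 - 19*t**2 - t - 20)) dt by partial fractions, (t**3 - 34*t**2 + 3*t + 8)/(t**4 - t**3 - 19*t**2 - t - 20) = -2/(t**2 + 1) + 4/(t + 4) - 3/(t - 5): now ∫(-3/(t - 5)) dt + ∫(4/(t + 4)) dt + ∫(-2/(t**2 + 1)) dt.
Step 2. Evaluate the standard form [assuming t > -4]: now 4*log(t + 4) + ∫(-3/(t - 5)) dt + ∫(-2/(t**2 + 1)) dt.
Step 3. Evaluate the standard form [assuming t > 5]: now -3*log(t - 5) + 4*log(t + 4) + ∫(-2/(t**2 + 1)) dt.
Step 4. Evaluate the standard form: now -3*log(t - 5) + 4*log(t + 4) - 2*atan(t).
Answer: -3*log(t - 5) + 4*log(t + 4) - 2*atan(t).


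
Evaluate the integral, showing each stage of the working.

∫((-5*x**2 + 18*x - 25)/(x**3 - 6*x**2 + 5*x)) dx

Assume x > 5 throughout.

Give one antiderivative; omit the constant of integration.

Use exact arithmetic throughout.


Step 1. Decompose ∫((-5*x**2 + 18*x - 25)/(x**3 - 6*x**2 + 5*x)) dx by partial fractions, (-5*x**2 + 18*x - 25)/(x**3 - 6*x**2 + 5*x) = 3/(x - 1) - 3/(x - 5) - 5/x: now ∫(-5/x) dx + ∫(-3/(x - 5)) dx + ∫(3/(x - 1)) dx.
Step 2. Evaluate the standard form [assuming x > 1]: now 3*log(x - 1) + ∫(-5/x) dx + ∫(-3/(x - 5)) dx.
Step 3. Evaluate the standard form [assuming x > 0]: now -5*log(x) + 3*log(x - 1) + ∫(-3/(x - 5)) dx.
Step 4. Evaluate the standard form [assuming x > 5]: now -5*log(x) - 3*log(x - 5) + 3*log(x - 1).
Answer: -5*log(x) - 3*log(x - 5) + 3*log(x - 1).


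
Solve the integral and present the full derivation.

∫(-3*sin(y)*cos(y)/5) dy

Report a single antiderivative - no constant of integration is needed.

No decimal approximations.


Step 1. Substitute u = sin(y), turning ∫(-3*sin(y)*cos(y)/5) dy into ∫(-3*u/5) du: now ∫(-3*u/5) du.
Step 2. Evaluate the standard form: now -3*u**2/10.
Step 3. Substitute back u = sin(y): now -3*sin(y)**2/10.
Answer: -3*sin(y)**2/10.


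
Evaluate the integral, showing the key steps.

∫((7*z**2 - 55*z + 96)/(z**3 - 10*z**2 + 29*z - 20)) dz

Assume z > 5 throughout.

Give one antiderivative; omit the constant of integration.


Step 1. Decompose ∫((7*z**2 - 55*z + 96)/(z**3 - 10*z**2 + 29*z - 20)) dz by partial fractions, (7*z**2 - 55*z + 96)/(z**3 - 10*z**2 + 29*z - 20) = 4/(z - 1) + 4/(z - 4) - 1/(z - 5): now ∫(-1/(z - 5)) dz + ∫(4/(z - 4)) dz + ∫(4/(z - 1)) dz.
Step 2. Evaluate the standard form [assuming z > 4]: now 4*log(z - 4) + ∫(-1/(z - 5)) dz + ∫(4/(z - 1)) dz.
Step 3. Evaluate the standard form [assuming z > 5]: now -log(z - 5) + 4*log(z - 4) + ∫(4/(z - 1)) dz.
Step 4. Evaluate the standard form [assuming z > 1]: now -log(z - 5) + 4*log(z - 4) + 4*log(z - 1).
Answer: -log(z - 5) + 4*log(z - 4) + 4*log(z - 1).


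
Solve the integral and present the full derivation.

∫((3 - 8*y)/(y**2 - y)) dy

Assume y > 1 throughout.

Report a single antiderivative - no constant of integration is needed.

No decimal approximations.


Step 1. Decompose ∫((3 - 8*y)/(y**2 - y)) dy by partial fractions, (3 - 8*y)/(y**2 - y) = -5/(y - 1) - 3/y: now ∫(-3/y) dy + ∫(-5/(y - 1)) dy.
Step 2. Evaluate the standard form [assuming y > 1]: now -5*log(y - 1) + ∫(-3/y) dy.
Step 3. Evaluate the standard form [assuming y > 0]: now -3*log(y) - 5*log(y - 1).
Answer: -3*log(y) - 5*log(y - 1).


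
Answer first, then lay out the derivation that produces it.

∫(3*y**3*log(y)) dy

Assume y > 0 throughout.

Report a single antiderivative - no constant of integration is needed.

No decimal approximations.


The answer is 3*y**4*log(y)/4 - 3*y**4/16.
Step 1. Integrate ∫(3*y**3*log(y)) dy by parts with u = log(y), dv = (3*y**3) dy, so v = 3*y**4/4 [assuming y > 0]: now 3*y**4*log(y)/4 + ∫(-3*y**3/4) dy.
Step 2. Evaluate the standard form: now 3*y**4*log(y)/4 - 3*y**4/16.
Answer: 3*y**4*log(y)/4 - 3*y**4/16.


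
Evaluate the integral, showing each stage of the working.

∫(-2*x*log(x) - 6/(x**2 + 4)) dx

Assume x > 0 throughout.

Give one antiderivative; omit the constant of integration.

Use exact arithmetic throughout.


Step 1. Rewrite: now ∫(-2*x*log(x)) dx + ∫(-6/(x**2 + 4)) dx.
Step 2. Evaluate the standard form: now -3*atan(x/2) + ∫(-2*x*log(x)) dx.
Step 3. Integrate ∫(-2*x*log(x)) dx by parts with u = log(x), dv = (-2*x) dx, so v = -x**2 [assuming x > 0]: now -x**2*log(x) - 3*atan(x/2) + ∫(x) dx.
Step 4. Evaluate the standard form: now -x**2*log(x) + x**2/2 - 3*atan(x/2).
Answer: -x**2*log(x) + x**2/2 - 3*atan(x/2).


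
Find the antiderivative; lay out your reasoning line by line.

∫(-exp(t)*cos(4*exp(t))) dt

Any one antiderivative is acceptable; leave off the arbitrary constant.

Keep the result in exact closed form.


Step 1. Substitute u = exp(t), turning ∫(-exp(t)*cos(4*exp(t))) dt into ∫(-cos(4*u)) du: now ∫(-cos(4*u)) du.
Step 2. Evaluate the standard form: now -sin(4*u)/4.
Step 3. Substitute back u = exp(t): now -sin(4*exp(t))/4.
Answer: -sin(4*exp(t))/4.


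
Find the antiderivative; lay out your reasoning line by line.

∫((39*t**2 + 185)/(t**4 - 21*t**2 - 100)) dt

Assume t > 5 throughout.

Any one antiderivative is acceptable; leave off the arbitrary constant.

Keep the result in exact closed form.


Step 1. Decompose ∫((39*t**2 + 185)/(t**4 - 21*t**2 - 100)) dt by partial fractions, (39*t**2 + 185)/(t**4 - 21*t**2 - 100) = -1/(t**2 + 4) - 4/(t + 5) + 4/(t - 5): now ∫(4/(t - 5)) dt + ∫(-4/(t + 5)) dt + ∫(-1/(t**2 + 4)) dt.
Step 2. Evaluate the standard form [assuming t > -5]: now -4*log(t + 5) + ∫(4/(t - 5)) dt + ∫(-1/(t**2 + 4)) dt.
Step 3. Evaluate the standard form [assuming t > 5]: now 4*log(t - 5) - 4*log(t + 5) + ∫(-1/(t**2 + 4)) dt.
Step 4. Evaluate the standard form: now 4*log(t - 5) - 4*log(t + 5) - atan(t/2)/2.
Answer: 4*log(t - 5) - 4*log(t + 5) - atan(t/2)/2.


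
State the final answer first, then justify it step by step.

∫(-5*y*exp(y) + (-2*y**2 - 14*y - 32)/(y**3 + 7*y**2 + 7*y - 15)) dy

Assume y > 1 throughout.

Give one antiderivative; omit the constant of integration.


The answer is -5*y*exp(y) + 5*exp(y) - 2*log(y - 1) + log(y + 3) - log(y + 5).
Step 1. Rewrite: now ∫(-5*y*exp(y)) dy + ∫((-2*y**2 - 14*y - 32)/(y**3 + 7*y**2 + 7*y - 15)) dy.
Step 2. Integrate ∫(-5*y*exp(y)) dy by parts with u = y, dv = (-5*exp(y)) dy, so v = -5*exp(y): now -5*y*exp(y) + ∫((-2*y**2 - 14*y - 32)/(y**3 + 7*y**2 + 7*y - 15)) dy + ∫(5*exp(y)) dy.
Step 3. Evaluate the standard form: now -5*y*exp(y) + 5*exp(y) + ∫((-2*y**2 - 14*y - 32)/(y**3 + 7*y**2 + 7*y - 15)) dy.
Step 4. Decompose ∫((-2*y**2 - 14*y - 32)/(y**3 + 7*y**2 + 7*y - 15)) dy by partial fractions, (-2*y**2 - 14*y - 32)/(y**3 + 7*y**2 + 7*y - 15) = -1/(y + 5) + 1/(y + 3) - 2/(y - 1): now -5*y*exp(y) + 5*exp(y) + ∫(-2/(y - 1)) dy + ∫(1/(y + 3)) dy + ∫(-1/(y + 5)) dy.
Step 5. Evaluate the standard form [assuming y > -5]: now -5*y*exp(y) + 5*exp(y) - log(y + 5) + ∫(-2/(y - 1)) dy + ∫(1/(y + 3)) dy.
Step 6. Evaluate the standard form [assuming y > -3]: now -5*y*exp(y) + 5*exp(y) + log(y + 3) - log(y + 5) + ∫(-2/(y - 1)) dy.
Step 7. Evaluate the standard form [assuming y > 1]: now -5*y*exp(y) + 5*exp(y) - 2*log(y - 1) + log(y + 3) - log(y + 5).
Answer: -5*y*exp(y) + 5*exp(y) - 2*log(y - 1) + log(y + 3) - log(y + 5).


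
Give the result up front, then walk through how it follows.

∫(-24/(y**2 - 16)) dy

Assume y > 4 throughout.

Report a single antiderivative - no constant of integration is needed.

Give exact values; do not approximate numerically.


The answer is -3*log(y - 4) + 3*log(y + 4).
Step 1. Decompose ∫(-24/(y**2 - 16)) dy by partial fractions, -24/(y**2 - 16) = 3/(y + 4) - 3/(y - 4): now ∫(-3/(y - 4)) dy + ∫(3/(y + 4)) dy.
Step 2. Evaluate the standard form [assuming y > -4]: now 3*log(y + 4) + ∫(-3/(y - 4)) dy.
Step 3. Evaluate the standard form [assuming y > 4]: now -3*log(y - 4) + 3*log(y + 4).
Answer: -3*log(y - 4) + 3*log(y + 4).


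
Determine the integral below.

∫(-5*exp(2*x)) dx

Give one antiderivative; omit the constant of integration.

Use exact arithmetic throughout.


Answer: -5*exp(2*x)/2.


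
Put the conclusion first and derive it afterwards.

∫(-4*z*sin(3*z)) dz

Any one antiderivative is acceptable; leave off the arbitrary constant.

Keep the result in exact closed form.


The answer is 4*z*cos(3*z)/3 - 4*sin(3*z)/9.
Step 1. Integrate ∫(-4*z*sin(3*z)) dz by parts with u = z, dv = (-4*sin(3*z)) dz, so v = 4*cos(3*z)/3: now 4*z*cos(3*z)/3 + ∫(-4*cos(3*z)/3) dz.
Step 2. Evaluate the standard form: now 4*z*cos(3*z)/3 - 4*sin(3*z)/9.
Answer: 4*z*cos(3*z)/3 - 4*sin(3*z)/9.


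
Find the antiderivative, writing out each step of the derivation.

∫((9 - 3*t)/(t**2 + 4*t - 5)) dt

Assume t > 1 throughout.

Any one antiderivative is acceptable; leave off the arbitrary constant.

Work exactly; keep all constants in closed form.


Step 1. Decompose ∫((9 - 3*t)/(t**2 + 4*t - 5)) dt by partial fractions, (9 - 3*t)/(t**2 + 4*t - 5) = -4/(t + 5) + 1/(t - 1): now ∫(1/(t - 1)) dt + ∫(-4/(t + 5)) dt.
Step 2. Evaluate the standard form [assuming t > 1]: now log(t - 1) + ∫(-4/(t + 5)) dt.
Step 3. Evaluate the standard form [assuming t > -5]: now log(t - 1) - 4*log(t + 5).
Answer: log(t - 1) - 4*log(t + 5).


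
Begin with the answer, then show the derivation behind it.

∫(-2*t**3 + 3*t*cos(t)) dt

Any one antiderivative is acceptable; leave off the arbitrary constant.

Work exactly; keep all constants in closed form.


The answer is -t**4/2 + 3*t*sin(t) + 3*cos(t).
Step 1. Rewrite: now ∫(-2*t**3) dt + ∫(3*t*cos(t)) dt.
Step 2. Integrate ∫(3*t*cos(t)) dt by parts with u = t, dv = (3*cos(t)) dt, so v = 3*sin(t): now 3*t*sin(t) + ∫(-2*t**3) dt + ∫(-3*sin(t)) dt.
Step 3. Evaluate the standard form: now 3*t*sin(t) + 3*cos(t) + ∫(-2*t**3) dt.
Step 4. Evaluate the standard form: now -t**4/2 + 3*t*sin(t) + 3*cos(t).
Answer: -t**4/2 + 3*t*sin(t) + 3*cos(t).


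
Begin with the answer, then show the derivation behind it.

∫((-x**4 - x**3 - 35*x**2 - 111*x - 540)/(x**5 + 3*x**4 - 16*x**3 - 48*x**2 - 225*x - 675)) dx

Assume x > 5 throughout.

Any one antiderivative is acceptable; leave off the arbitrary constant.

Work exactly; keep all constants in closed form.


The answer is -log(x - 5) + 2*log(x + 3) - 2*log(x + 5) + atan(x/3).
Step 1. Decompose ∫((-x**4 - x**3 - 35*x**2 - 111*x - 540)/(x**5 + 3*x**4 - 16*x**3 - 48*x**2 - 225*x - 675)) dx by partial fractions, (-x**4 - x**3 - 35*x**2 - 111*x - 540)/(x**5 + 3*x**4 - 16*x**3 - 48*x**2 - 225*x - 675) = 3/(x**2 + 9) - 2/(x + 5) + 2/(x + 3) - 1/(x - 5): now ∫(-1/(x - 5)) dx + ∫(2/(x + 3)) dx + ∫(-2/(x + 5)) dx + ∫(3/(x**2 + 9)) dx.
Step 2. Evaluate the standard form [assuming x > -3]: now 2*log(x + 3) + ∫(-1/(x - 5)) dx + ∫(-2/(x + 5)) dx + ∫(3/(x**2 + 9)) dx.
Step 3. Evaluate the standard form [assuming x > 5]: now -log(x - 5) + 2*log(x + 3) + ∫(-2/(x + 5)) dx + ∫(3/(x**2 + 9)) dx.
Step 4. Evaluate the standard form [assuming x > -5]: now -log(x - 5) + 2*log(x + 3) - 2*log(x + 5) + ∫(3/(x**2 + 9)) dx.
Step 5. Evaluate the standard form: now -log(x - 5) + 2*log(x + 3) - 2*log(x + 5) + atan(x/3).
Answer: -log(x - 5) + 2*log(x + 3) - 2*log(x + 5) + atan(x/3).


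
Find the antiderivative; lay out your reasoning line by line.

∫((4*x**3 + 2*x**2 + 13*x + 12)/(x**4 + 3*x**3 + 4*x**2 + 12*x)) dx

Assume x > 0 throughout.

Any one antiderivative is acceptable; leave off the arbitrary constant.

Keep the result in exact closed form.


Step 1. Decompose ∫((4*x**3 + 2*x**2 + 13*x + 12)/(x**4 + 3*x**3 + 4*x**2 + 12*x)) dx by partial fractions, (4*x**3 + 2*x**2 + 13*x + 12)/(x**4 + 3*x**3 + 4*x**2 + 12*x) = -1/(x**2 + 4) + 3/(x + 3) + 1/x: now ∫(1/x) dx + ∫(3/(x + 3)) dx + ∫(-1/(x**2 + 4)) dx.
Step 2. Evaluate the standard form [assuming x > 0]: now log(x) + ∫(3/(x + 3)) dx + ∫(-1/(x**2 + 4)) dx.
Step 3. Evaluate the standard form [assuming x > -3]: now log(x) + 3*log(x + 3) + ∫(-1/(x**2 + 4)) dx.
Step 4. Evaluate the standard form: now log(x) + 3*log(x + 3) - atan(x/2)/2.
Answer: log(x) + 3*log(x + 3) - atan(x/2)/2.


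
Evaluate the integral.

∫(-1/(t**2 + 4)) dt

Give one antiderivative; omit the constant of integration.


Answer: -atan(t/2)/2.


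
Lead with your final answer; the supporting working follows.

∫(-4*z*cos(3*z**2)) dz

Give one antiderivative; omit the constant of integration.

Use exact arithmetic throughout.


The answer is -2*sin(3*z**2)/3.
Step 1. Substitute u = z**2, turning ∫(-4*z*cos(3*z**2)) dz into ∫(-2*cos(3*u)) du: now ∫(-2*cos(3*u)) du.
Step 2. Evaluate the standard form: now -2*sin(3*u)/3.
Step 3. Substitute back u = z**2: now -2*sin(3*z**2)/3.
Answer: -2*sin(3*z**2)/3.


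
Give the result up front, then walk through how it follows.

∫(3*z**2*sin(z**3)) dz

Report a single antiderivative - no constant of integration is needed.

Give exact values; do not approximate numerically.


The answer is -cos(z**3).
Step 1. Substitute u = z**3, turning ∫(3*z**2*sin(z**3)) dz into ∫(sin(u)) du: now ∫(sin(u)) du.
Step 2. Evaluate the standard form: now -cos(u).
Step 3. Substitute back u = z**3: now -cos(z**3).
Answer: -cos(z**3).


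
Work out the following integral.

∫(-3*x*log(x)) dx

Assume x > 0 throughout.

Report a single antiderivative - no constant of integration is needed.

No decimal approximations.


Answer: -3*x**2*log(x)/2 + 3*x**2/4.


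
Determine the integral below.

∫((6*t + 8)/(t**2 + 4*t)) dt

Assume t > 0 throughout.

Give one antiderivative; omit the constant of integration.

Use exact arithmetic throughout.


Answer: 2*log(t) + 4*log(t + 4).


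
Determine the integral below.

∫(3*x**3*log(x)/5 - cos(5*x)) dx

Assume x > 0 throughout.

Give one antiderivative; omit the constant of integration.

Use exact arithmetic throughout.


Answer: 3*x**4*log(x)/20 - 3*x**4/80 - sin(5*x)/5.


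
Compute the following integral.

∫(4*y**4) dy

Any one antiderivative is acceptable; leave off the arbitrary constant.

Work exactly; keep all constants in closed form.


Answer: 4*y**5/5.


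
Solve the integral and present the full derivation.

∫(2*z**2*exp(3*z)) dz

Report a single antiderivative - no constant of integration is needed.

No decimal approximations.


Step 1. Integrate ∫(2*z**2*exp(3*z)) dz by parts with u = z**2, dv = (2*exp(3*z)) dz, so v = 2*exp(3*z)/3: now 2*z**2*exp(3*z)/3 + ∫(-4*z*exp(3*z)/3) dz.
Step 2. Integrate ∫(-4*z*exp(3*z)/3) dz by parts with u = z, dv = (-4*exp(3*z)/3) dz, so v = -4*exp(3*z)/9: now 2*z**2*exp(3*z)/3 - 4*z*exp(3*z)/9 + ∫(4*exp(3*z)/9) dz.
Step 3. Evaluate the standard form: now 2*z**2*exp(3*z)/3 - 4*z*exp(3*z)/9 + 4*exp(3*z)/27.
Answer: 2*z**2*exp(3*z)/3 - 4*z*exp(3*z)/9 + 4*exp(3*z)/27.


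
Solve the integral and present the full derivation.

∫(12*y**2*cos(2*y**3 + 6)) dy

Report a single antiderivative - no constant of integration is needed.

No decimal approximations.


Step 1. Substitute u = y**3 + 3, turning ∫(12*y**2*cos(2*y**3 + 6)) dy into ∫(4*cos(2*u)) du: now ∫(4*cos(2*u)) du.
Step 2. Evaluate the standard form: now 2*sin(2*u).
Step 3. Substitute back u = y**3 + 3: now 2*sin(2*y**3 + 6).
Answer: 2*sin(2*y**3 + 6).


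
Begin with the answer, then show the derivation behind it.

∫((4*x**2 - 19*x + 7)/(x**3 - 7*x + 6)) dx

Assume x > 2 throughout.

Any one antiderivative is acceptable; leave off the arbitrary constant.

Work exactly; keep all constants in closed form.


The answer is -3*log(x - 2) + 2*log(x - 1) + 5*log(x + 3).
Step 1. Decompose ∫((4*x**2 - 19*x + 7)/(x**3 - 7*x + 6)) dx by partial fractions, (4*x**2 - 19*x + 7)/(x**3 - 7*x + 6) = 5/(x + 3) + 2/(x - 1) - 3/(x - 2): now ∫(-3/(x - 2)) dx + ∫(2/(x - 1)) dx + ∫(5/(x + 3)) dx.
Step 2. Evaluate the standard form [assuming x > -3]: now 5*log(x + 3) + ∫(-3/(x - 2)) dx + ∫(2/(x - 1)) dx.
Step 3. Evaluate the standard form [assuming x > 2]: now -3*log(x - 2) + 5*log(x + 3) + ∫(2/(x - 1)) dx.
Step 4. Evaluate the standard form [assuming x > 1]: now -3*log(x - 2) + 2*log(x - 1) + 5*log(x + 3).
Answer: -3*log(x - 2) + 2*log(x - 1) + 5*log(x + 3).


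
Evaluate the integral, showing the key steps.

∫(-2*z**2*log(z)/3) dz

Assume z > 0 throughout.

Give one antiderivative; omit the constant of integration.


Step 1. Integrate ∫(-2*z**2*log(z)/3) dz by parts with u = log(z), dv = (-2*z**2/3) dz, so v = -2*z**3/9 [assuming z > 0]: now -2*z**3*log(z)/9 + ∫(2*z**2/9) dz.
Step 2. Evaluate the standard form: now -2*z**3*log(z)/9 + 2*z**3/27.
Answer: -2*z**3*log(z)/9 + 2*z**3/27.


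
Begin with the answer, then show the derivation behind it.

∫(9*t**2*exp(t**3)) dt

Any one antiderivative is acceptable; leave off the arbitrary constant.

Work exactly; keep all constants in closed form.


The answer is 3*exp(t**3).
Step 1. Substitute u = t**3, turning ∫(9*t**2*exp(t**3)) dt into ∫(3*exp(u)) du: now ∫(3*exp(u)) du.
Step 2. Evaluate the standard form: now 3*exp(u).
Step 3. Substitute back u = t**3: now 3*exp(t**3).
Answer: 3*exp(t**3).


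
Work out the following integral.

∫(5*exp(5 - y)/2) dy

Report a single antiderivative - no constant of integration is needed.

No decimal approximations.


Answer: -5*exp(5 - y)/2.


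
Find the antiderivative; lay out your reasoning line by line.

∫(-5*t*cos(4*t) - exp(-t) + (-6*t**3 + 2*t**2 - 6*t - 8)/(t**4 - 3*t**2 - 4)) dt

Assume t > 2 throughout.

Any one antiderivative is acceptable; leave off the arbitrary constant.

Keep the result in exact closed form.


Step 1. Rewrite: now ∫(-5*t*cos(4*t)) dt + ∫((-6*t**3 + 2*t**2 - 6*t - 8)/(t**4 - 3*t**2 - 4)) dt + ∫(-exp(-t)) dt.
Step 2. Evaluate the standard form: now ∫(-5*t*cos(4*t)) dt + ∫((-6*t**3 + 2*t**2 - 6*t - 8)/(t**4 - 3*t**2 - 4)) dt + exp(-t).
Step 3. Integrate ∫(-5*t*cos(4*t)) dt by parts with u = t, dv = (-5*cos(4*t)) dt, so v = -5*sin(4*t)/4: now -5*t*sin(4*t)/4 + ∫((-6*t**3 + 2*t**2 - 6*t - 8)/(t**4 - 3*t**2 - 4)) dt + ∫(5*sin(4*t)/4) dt + exp(-t).
Step 4. Evaluate the standard form: now -5*t*sin(4*t)/4 - 5*cos(4*t)/16 + ∫((-6*t**3 + 2*t**2 - 6*t - 8)/(t**4 - 3*t**2 - 4)) dt + exp(-t).
Step 5. Decompose ∫((-6*t**3 + 2*t**2 - 6*t - 8)/(t**4 - 3*t**2 - 4)) dt by partial fractions, (-6*t**3 + 2*t**2 - 6*t - 8)/(t**4 - 3*t**2 - 4) = 2/(t**2 + 1) - 3/(t + 2) - 3/(t - 2): now -5*t*sin(4*t)/4 - 5*cos(4*t)/16 + ∫(-3/(t - 2)) dt + ∫(-3/(t + 2)) dt + ∫(2/(t**2 + 1)) dt + exp(-t).
Step 6. Evaluate the standard form [assuming t > 2]: now -5*t*sin(4*t)/4 - 3*log(t - 2) - 5*cos(4*t)/16 + ∫(-3/(t + 2)) dt + ∫(2/(t**2 + 1)) dt + exp(-t).
Step 7. Evaluate the standard form [assuming t > -2]: now -5*t*sin(4*t)/4 - 3*log(t - 2) - 3*log(t + 2) - 5*cos(4*t)/16 + ∫(2/(t**2 + 1)) dt + exp(-t).
Step 8. Evaluate the standard form: now -5*t*sin(4*t)/4 - 3*log(t - 2) - 3*log(t + 2) - 5*cos(4*t)/16 + 2*atan(t) + exp(-t).
Answer: -5*t*sin(4*t)/4 - 3*log(t - 2) - 3*log(t + 2) - 5*cos(4*t)/16 + 2*atan(t) + exp(-t).


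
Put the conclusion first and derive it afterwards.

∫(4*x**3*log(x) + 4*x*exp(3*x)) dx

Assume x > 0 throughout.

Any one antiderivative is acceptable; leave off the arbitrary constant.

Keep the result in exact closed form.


The answer is x**4*log(x) - x**4/4 + 4*x*exp(3*x)/3 - 4*exp(3*x)/9.
Step 1. Rewrite: now ∫(4*x*exp(3*x)) dx + ∫(4*x**3*log(x)) dx.
Step 2. Integrate ∫(4*x*exp(3*x)) dx by parts with u = x, dv = (4*exp(3*x)) dx, so v = 4*exp(3*x)/3: now 4*x*exp(3*x)/3 + ∫(4*x**3*log(x)) dx + ∫(-4*exp(3*x)/3) dx.
Step 3. Evaluate the standard form: now 4*x*exp(3*x)/3 - 4*exp(3*x)/9 + ∫(4*x**3*log(x)) dx.
Step 4. Integrate ∫(4*x**3*log(x)) dx by parts with u = log(x), dv = (4*x**3) dx, so v = x**4 [assuming x > 0]: now x**4*log(x) + 4*x*exp(3*x)/3 - 4*exp(3*x)/9 + ∫(-x**3) dx.
Step 5. Evaluate the standard form: now x**4*log(x) - x**4/4 + 4*x*exp(3*x)/3 - 4*exp(3*x)/9.
Answer: x**4*log(x) - x**4/4 + 4*x*exp(3*x)/3 - 4*exp(3*x)/9.


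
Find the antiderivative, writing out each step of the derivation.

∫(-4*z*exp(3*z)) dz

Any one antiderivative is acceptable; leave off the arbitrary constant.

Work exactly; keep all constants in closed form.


Step 1. Integrate ∫(-4*z*exp(3*z)) dz by parts with u = z, dv = (-4*exp(3*z)) dz, so v = -4*exp(3*z)/3: now -4*z*exp(3*z)/3 + ∫(4*exp(3*z)/3) dz.
Step 2. Evaluate the standard form: now -4*z*exp(3*z)/3 + 4*exp(3*z)/9.
Answer: -4*z*exp(3*z)/3 + 4*exp(3*z)/9.


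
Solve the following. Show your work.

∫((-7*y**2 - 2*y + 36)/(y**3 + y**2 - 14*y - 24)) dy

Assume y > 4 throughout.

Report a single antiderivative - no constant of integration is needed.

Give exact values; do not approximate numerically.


Step 1. Decompose ∫((-7*y**2 - 2*y + 36)/(y**3 + y**2 - 14*y - 24)) dy by partial fractions, (-7*y**2 - 2*y + 36)/(y**3 + y**2 - 14*y - 24) = -3/(y + 3) - 2/(y + 2) - 2/(y - 4): now ∫(-2/(y - 4)) dy + ∫(-2/(y + 2)) dy + ∫(-3/(y + 3)) dy.
Step 2. Evaluate the standard form [assuming y > -2]: now -2*log(y + 2) + ∫(-2/(y - 4)) dy + ∫(-3/(y + 3)) dy.
Step 3. Evaluate the standard form [assuming y > 4]: now -2*log(y - 4) - 2*log(y + 2) + ∫(-3/(y + 3)) dy.
Step 4. Evaluate the standard form [assuming y > -3]: now -2*log(y - 4) - 2*log(y + 2) - 3*log(y + 3).
Answer: -2*log(y - 4) - 2*log(y + 2) - 3*log(y + 3).


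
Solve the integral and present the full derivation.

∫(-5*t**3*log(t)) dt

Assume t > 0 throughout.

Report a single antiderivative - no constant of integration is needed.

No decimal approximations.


Step 1. Integrate ∫(-5*t**3*log(t)) dt by parts with u = log(t), dv = (-5*t**3) dt, so v = -5*t**4/4 [assuming t > 0]: now -5*t**4*log(t)/4 + ∫(5*t**3/4) dt.
Step 2. Evaluate the standard form: now -5*t**4*log(t)/4 + 5*t**4/16.
Answer: -5*t**4*log(t)/4 + 5*t**4/16.


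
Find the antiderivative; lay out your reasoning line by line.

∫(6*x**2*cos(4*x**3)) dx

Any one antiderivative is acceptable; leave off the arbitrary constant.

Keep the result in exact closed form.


Step 1. Substitute u = x**3, turning ∫(6*x**2*cos(4*x**3)) dx into ∫(2*cos(4*u)) du: now ∫(2*cos(4*u)) du.
Step 2. Evaluate the standard form: now sin(4*u)/2.
Step 3. Substitute back u = x**3: now sin(4*x**3)/2.
Answer: sin(4*x**3)/2.


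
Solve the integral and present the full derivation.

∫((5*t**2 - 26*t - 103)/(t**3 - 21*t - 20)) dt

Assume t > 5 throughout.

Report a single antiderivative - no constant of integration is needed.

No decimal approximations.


Step 1. Decompose ∫((5*t**2 - 26*t - 103)/(t**3 - 21*t - 20)) dt by partial fractions, (5*t**2 - 26*t - 103)/(t**3 - 21*t - 20) = 3/(t + 4) + 4/(t + 1) - 2/(t - 5): now ∫(-2/(t - 5)) dt + ∫(4/(t + 1)) dt + ∫(3/(t + 4)) dt.
Step 2. Evaluate the standard form [assuming t > 5]: now -2*log(t - 5) + ∫(4/(t + 1)) dt + ∫(3/(t + 4)) dt.
Step 3. Evaluate the standard form [assuming t > -4]: now -2*log(t - 5) + 3*log(t + 4) + ∫(4/(t + 1)) dt.
Step 4. Evaluate the standard form [assuming t > -1]: now -2*log(t - 5) + 4*log(t + 1) + 3*log(t + 4).
Answer: -2*log(t - 5) + 4*log(t + 1) + 3*log(t + 4).


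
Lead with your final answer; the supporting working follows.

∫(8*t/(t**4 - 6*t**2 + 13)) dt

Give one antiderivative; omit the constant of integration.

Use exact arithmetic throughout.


The answer is 2*atan(t**2/2 - 3/2).
Step 1. Substitute u = t**2 - 3, turning ∫(8*t/(t**4 - 6*t**2 + 13)) dt into ∫(4/(u**2 + 4)) du: now ∫(4/(u**2 + 4)) du.
Step 2. Evaluate the standard form: now 2*atan(u/2).
Step 3. Substitute back u = t**2 - 3: now 2*atan(t**2/2 - 3/2).
Answer: 2*atan(t**2/2 - 3/2).


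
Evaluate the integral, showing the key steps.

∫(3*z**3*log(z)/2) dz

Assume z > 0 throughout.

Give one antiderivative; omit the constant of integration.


Step 1. Integrate ∫(3*z**3*log(z)/2) dz by parts with u = log(z), dv = (3*z**3/2) dz, so v = 3*z**4/8 [assuming z > 0]: now 3*z**4*log(z)/8 + ∫(-3*z**3/8) dz.
Step 2. Evaluate the standard form: now 3*z**4*log(z)/8 - 3*z**4/32.
Answer: 3*z**4*log(z)/8 - 3*z**4/32.


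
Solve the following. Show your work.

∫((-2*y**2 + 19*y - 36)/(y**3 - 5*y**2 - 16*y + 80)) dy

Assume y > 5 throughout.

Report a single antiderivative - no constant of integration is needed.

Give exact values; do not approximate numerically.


Step 1. Decompose ∫((-2*y**2 + 19*y - 36)/(y**3 - 5*y**2 - 16*y + 80)) dy by partial fractions, (-2*y**2 + 19*y - 36)/(y**3 - 5*y**2 - 16*y + 80) = -2/(y + 4) - 1/(y - 4) + 1/(y - 5): now ∫(1/(y - 5)) dy + ∫(-1/(y - 4)) dy + ∫(-2/(y + 4)) dy.
Step 2. Evaluate the standard form [assuming y > 4]: now -log(y - 4) + ∫(1/(y - 5)) dy + ∫(-2/(y + 4)) dy.
Step 3. Evaluate the standard form [assuming y > -4]: now -log(y - 4) - 2*log(y + 4) + ∫(1/(y - 5)) dy.
Step 4. Evaluate the standard form [assuming y > 5]: now log(y - 5) - log(y - 4) - 2*log(y + 4).
Answer: log(y - 5) - log(y - 4) - 2*log(y + 4).


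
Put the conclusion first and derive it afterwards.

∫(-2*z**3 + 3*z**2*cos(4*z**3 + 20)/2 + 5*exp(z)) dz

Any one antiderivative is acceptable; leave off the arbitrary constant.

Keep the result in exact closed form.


The answer is -z**4/2 + 5*exp(z) + sin(4*z**3 + 20)/8.
Step 1. Rewrite: now ∫(-2*z**3) dz + ∫(3*z**2*cos(4*z**3 + 20)/2) dz + ∫(5*exp(z)) dz.
Step 2. Evaluate the standard form: now -z**4/2 + ∫(3*z**2*cos(4*z**3 + 20)/2) dz + ∫(5*exp(z)) dz.
Step 3. Evaluate the standard form: now -z**4/2 + 5*exp(z) + ∫(3*z**2*cos(4*z**3 + 20)/2) dz.
Step 4. Substitute u = z**3 + 5, turning ∫(3*z**2*cos(4*z**3 + 20)/2) dz into ∫(cos(4*u)/2) du: now -z**4/2 + 5*exp(z) + ∫(cos(4*u)/2) du.
Step 5. Evaluate the standard form: now -z**4/2 + 5*exp(z) + sin(4*u)/8.
Step 6. Substitute back u = z**3 + 5: now -z**4/2 + 5*exp(z) + sin(4*z**3 + 20)/8.
Answer: -z**4/2 + 5*exp(z) + sin(4*z**3 + 20)/8.


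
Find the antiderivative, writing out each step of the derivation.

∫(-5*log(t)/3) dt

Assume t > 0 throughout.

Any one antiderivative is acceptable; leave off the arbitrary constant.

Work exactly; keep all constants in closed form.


Step 1. Integrate ∫(-5*log(t)/3) dt by parts with u = log(t), dv = (-5/3) dt, so v = -5*t/3 [assuming t > 0]: now -5*t*log(t)/3 + ∫(5/3) dt.
Step 2. Evaluate the standard form: now -5*t*log(t)/3 + 5*t/3.
Answer: -5*t*log(t)/3 + 5*t/3.


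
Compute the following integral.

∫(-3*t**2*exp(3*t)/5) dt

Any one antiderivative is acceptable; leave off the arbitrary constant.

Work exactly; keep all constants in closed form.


Answer: -t**2*exp(3*t)/5 + 2*t*exp(3*t)/15 - 2*exp(3*t)/45.


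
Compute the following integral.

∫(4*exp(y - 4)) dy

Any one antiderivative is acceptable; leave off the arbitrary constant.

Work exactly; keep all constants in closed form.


Answer: 4*exp(y - 4).


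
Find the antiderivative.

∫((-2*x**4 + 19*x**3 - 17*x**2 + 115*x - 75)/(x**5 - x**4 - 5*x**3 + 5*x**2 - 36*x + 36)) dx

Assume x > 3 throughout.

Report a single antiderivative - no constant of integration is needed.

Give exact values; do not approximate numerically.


Answer: 3*log(x - 3) - log(x - 1) - 4*log(x + 3) - 3*atan(x/2)/2.


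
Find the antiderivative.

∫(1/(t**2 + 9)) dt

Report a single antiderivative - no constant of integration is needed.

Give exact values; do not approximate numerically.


Answer: atan(t/3)/3.


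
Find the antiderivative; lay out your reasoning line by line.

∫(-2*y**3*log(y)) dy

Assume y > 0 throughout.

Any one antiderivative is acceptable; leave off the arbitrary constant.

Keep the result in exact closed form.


Step 1. Integrate ∫(-2*y**3*log(y)) dy by parts with u = log(y), dv = (-2*y**3) dy, so v = -y**4/2 [assuming y > 0]: now -y**4*log(y)/2 + ∫(y**3/2) dy.
Step 2. Evaluate the standard form: now -y**4*log(y)/2 + y**4/8.
Answer: -y**4*log(y)/2 + y**4/8.


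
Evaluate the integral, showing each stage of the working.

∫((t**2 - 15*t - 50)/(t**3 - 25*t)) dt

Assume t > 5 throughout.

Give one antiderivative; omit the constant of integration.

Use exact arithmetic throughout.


Step 1. Decompose ∫((t**2 - 15*t - 50)/(t**3 - 25*t)) dt by partial fractions, (t**2 - 15*t - 50)/(t**3 - 25*t) = 1/(t + 5) - 2/(t - 5) + 2/t: now ∫(2/t) dt + ∫(-2/(t - 5)) dt + ∫(1/(t + 5)) dt.
Step 2. Evaluate the standard form [assuming t > 5]: now -2*log(t - 5) + ∫(2/t) dt + ∫(1/(t + 5)) dt.
Step 3. Evaluate the standard form [assuming t > -5]: now -2*log(t - 5) + log(t + 5) + ∫(2/t) dt.
Step 4. Evaluate the standard form [assuming t > 0]: now 2*log(t) - 2*log(t - 5) + log(t + 5).
Answer: 2*log(t) - 2*log(t - 5) + log(t + 5).


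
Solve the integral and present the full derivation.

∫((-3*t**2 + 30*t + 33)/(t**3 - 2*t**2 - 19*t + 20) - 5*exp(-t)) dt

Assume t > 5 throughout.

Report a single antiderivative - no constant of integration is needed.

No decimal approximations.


Step 1. Rewrite: now ∫((-3*t**2 + 30*t + 33)/(t**3 - 2*t**2 - 19*t + 20)) dt + ∫(-5*exp(-t)) dt.
Step 2. Evaluate the standard form: now ∫((-3*t**2 + 30*t + 33)/(t**3 - 2*t**2 - 19*t + 20)) dt + 5*exp(-t).
Step 3. Decompose ∫((-3*t**2 + 30*t + 33)/(t**3 - 2*t**2 - 19*t + 20)) dt by partial fractions, (-3*t**2 + 30*t + 33)/(t**3 - 2*t**2 - 19*t + 20) = -3/(t + 4) - 3/(t - 1) + 3/(t - 5): now ∫(3/(t - 5)) dt + ∫(-3/(t - 1)) dt + ∫(-3/(t + 4)) dt + 5*exp(-t).
Step 4. Evaluate the standard form [assuming t > -4]: now -3*log(t + 4) + ∫(3/(t - 5)) dt + ∫(-3/(t - 1)) dt + 5*exp(-t).
Step 5. Evaluate the standard form [assuming t > 5]: now 3*log(t - 5) - 3*log(t + 4) + ∫(-3/(t - 1)) dt + 5*exp(-t).
Step 6. Evaluate the standard form [assuming t > 1]: now 3*log(t - 5) - 3*log(t - 1) - 3*log(t + 4) + 5*exp(-t).
Answer: 3*log(t - 5) - 3*log(t - 1) - 3*log(t + 4) + 5*exp(-t).


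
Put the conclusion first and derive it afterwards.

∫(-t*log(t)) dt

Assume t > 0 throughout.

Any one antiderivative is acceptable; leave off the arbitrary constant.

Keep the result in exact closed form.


The answer is -t**2*log(t)/2 + t**2/4.
Step 1. Integrate ∫(-t*log(t)) dt by parts with u = log(t), dv = (-t) dt, so v = -t**2/2 [assuming t > 0]: now -t**2*log(t)/2 + ∫(t/2) dt.
Step 2. Evaluate the standard form: now -t**2*log(t)/2 + t**2/4.
Answer: -t**2*log(t)/2 + t**2/4.


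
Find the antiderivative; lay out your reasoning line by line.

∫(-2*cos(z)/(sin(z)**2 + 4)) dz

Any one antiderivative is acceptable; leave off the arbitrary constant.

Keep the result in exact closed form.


Step 1. Substitute u = sin(z), turning ∫(-2*cos(z)/(sin(z)**2 + 4)) dz into ∫(-2/(u**2 + 4)) du: now ∫(-2/(u**2 + 4)) du.
Step 2. Evaluate the standard form: now -atan(u/2).
Step 3. Substitute back u = sin(z): now -atan(sin(z)/2).
Answer: -atan(sin(z)/2).


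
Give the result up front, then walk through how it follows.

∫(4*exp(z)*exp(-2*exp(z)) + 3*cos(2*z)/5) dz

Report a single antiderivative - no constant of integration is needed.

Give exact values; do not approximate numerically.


The answer is 3*sin(2*z)/10 - 2*exp(-2*exp(z)).
Step 1. Rewrite: now ∫(4*exp(z)*exp(-2*exp(z))) dz + ∫(3*cos(2*z)/5) dz.
Step 2. Substitute u = exp(z), turning ∫(4*exp(z)*exp(-2*exp(z))) dz into ∫(4*exp(-2*u)) du: now ∫(4*exp(-2*u)) du + ∫(3*cos(2*z)/5) dz.
Step 3. Evaluate the standard form: now ∫(3*cos(2*z)/5) dz - 2*exp(-2*u).
Step 4. Substitute back u = exp(z): now ∫(3*cos(2*z)/5) dz - 2*exp(-2*exp(z)).
Step 5. Evaluate the standard form: now 3*sin(2*z)/10 - 2*exp(-2*exp(z)).
Answer: 3*sin(2*z)/10 - 2*exp(-2*exp(z)).


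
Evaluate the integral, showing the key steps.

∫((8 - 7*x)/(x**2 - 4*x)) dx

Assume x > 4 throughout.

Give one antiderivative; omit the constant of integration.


Step 1. Decompose ∫((8 - 7*x)/(x**2 - 4*x)) dx by partial fractions, (8 - 7*x)/(x**2 - 4*x) = -5/(x - 4) - 2/x: now ∫(-2/x) dx + ∫(-5/(x - 4)) dx.
Step 2. Evaluate the standard form [assuming x > 0]: now -2*log(x) + ∫(-5/(x - 4)) dx.
Step 3. Evaluate the standard form [assuming x > 4]: now -2*log(x) - 5*log(x - 4).
Answer: -2*log(x) - 5*log(x - 4).


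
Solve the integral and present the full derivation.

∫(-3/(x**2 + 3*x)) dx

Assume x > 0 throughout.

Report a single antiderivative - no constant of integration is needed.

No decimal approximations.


Step 1. Decompose ∫(-3/(x**2 + 3*x)) dx by partial fractions, -3/(x**2 + 3*x) = 1/(x + 3) - 1/x: now ∫(-1/x) dx + ∫(1/(x + 3)) dx.
Step 2. Evaluate the standard form [assuming x > 0]: now -log(x) + ∫(1/(x + 3)) dx.
Step 3. Evaluate the standard form [assuming x > -3]: now -log(x) + log(x + 3).
Answer: -log(x) + log(x + 3).


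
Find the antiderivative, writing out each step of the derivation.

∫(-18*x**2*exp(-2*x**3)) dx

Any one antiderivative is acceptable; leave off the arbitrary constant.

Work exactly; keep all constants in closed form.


Step 1. Substitute u = x**3, turning ∫(-18*x**2*exp(-2*x**3)) dx into ∫(-6*exp(-2*u)) du: now ∫(-6*exp(-2*u)) du.
Step 2. Evaluate the standard form: now 3*exp(-2*u).
Step 3. Substitute back u = x**3: now 3*exp(-2*x**3).
Answer: 3*exp(-2*x**3).


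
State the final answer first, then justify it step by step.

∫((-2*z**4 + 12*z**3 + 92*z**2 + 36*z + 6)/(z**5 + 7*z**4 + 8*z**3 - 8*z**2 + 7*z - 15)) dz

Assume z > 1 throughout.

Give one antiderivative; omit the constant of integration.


The answer is 3*log(z - 1) - 3*log(z + 3) - 2*log(z + 5) + 4*atan(z).
Step 1. Decompose ∫((-2*z**4 + 12*z**3 + 92*z**2 + 36*z + 6)/(z**5 + 7*z**4 + 8*z**3 - 8*z**2 + 7*z - 15)) dz by partial fractions, (-2*z**4 + 12*z**3 + 92*z**2 + 36*z + 6)/(z**5 + 7*z**4 + 8*z**3 - 8*z**2 + 7*z - 15) = 4/(z**2 + 1) - 2/(z + 5) - 3/(z + 3) + 3/(z - 1): now ∫(3/(z - 1)) dz + ∫(-3/(z + 3)) dz + ∫(-2/(z + 5)) dz + ∫(4/(z**2 + 1)) dz.
Step 2. Evaluate the standard form [assuming z > -3]: now -3*log(z + 3) + ∫(3/(z - 1)) dz + ∫(-2/(z + 5)) dz + ∫(4/(z**2 + 1)) dz.
Step 3. Evaluate the standard form [assuming z > -5]: now -3*log(z + 3) - 2*log(z + 5) + ∫(3/(z - 1)) dz + ∫(4/(z**2 + 1)) dz.
Step 4. Evaluate the standard form [assuming z > 1]: now 3*log(z - 1) - 3*log(z + 3) - 2*log(z + 5) + ∫(4/(z**2 + 1)) dz.
Step 5. Evaluate the standard form: now 3*log(z - 1) - 3*log(z + 3) - 2*log(z + 5) + 4*atan(z).
Answer: 3*log(z - 1) - 3*log(z + 3) - 2*log(z + 5) + 4*atan(z).


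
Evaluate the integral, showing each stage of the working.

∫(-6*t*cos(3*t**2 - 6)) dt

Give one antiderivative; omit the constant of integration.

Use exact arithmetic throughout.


Step 1. Substitute u = t**2 - 2, turning ∫(-6*t*cos(3*t**2 - 6)) dt into ∫(-3*cos(3*u)) du: now ∫(-3*cos(3*u)) du.
Step 2. Evaluate the standard form: now -sin(3*u).
Step 3. Substitute back u = t**2 - 2: now -sin(3*t**2 - 6).
Answer: -sin(3*t**2 - 6).


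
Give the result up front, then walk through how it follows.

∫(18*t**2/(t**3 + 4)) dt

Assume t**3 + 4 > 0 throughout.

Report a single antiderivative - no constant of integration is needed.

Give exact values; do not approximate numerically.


The answer is 6*log(t**3 + 4).
Step 1. Substitute u = t**3 + 4, turning ∫(18*t**2/(t**3 + 4)) dt into ∫(6/u) du: now ∫(6/u) du.
Step 2. Evaluate the standard form [assuming u > 0]: now 6*log(u).
Step 3. Substitute back u = t**3 + 4: now 6*log(t**3 + 4).
Answer: 6*log(t**3 + 4).


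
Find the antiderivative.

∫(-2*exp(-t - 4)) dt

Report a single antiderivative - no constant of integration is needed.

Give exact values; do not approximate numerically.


Answer: 2*exp(-t - 4).


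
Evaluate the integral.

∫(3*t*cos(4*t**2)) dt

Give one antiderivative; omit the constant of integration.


Answer: 3*sin(4*t**2)/8.


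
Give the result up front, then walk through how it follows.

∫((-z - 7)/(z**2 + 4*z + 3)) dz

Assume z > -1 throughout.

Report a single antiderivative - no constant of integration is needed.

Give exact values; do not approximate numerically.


The answer is -3*log(z + 1) + 2*log(z + 3).
Step 1. Decompose ∫((-z - 7)/(z**2 + 4*z + 3)) dz by partial fractions, (-z - 7)/(z**2 + 4*z + 3) = 2/(z + 3) - 3/(z + 1): now ∫(-3/(z + 1)) dz + ∫(2/(z + 3)) dz.
Step 2. Evaluate the standard form [assuming z > -3]: now 2*log(z + 3) + ∫(-3/(z + 1)) dz.
Step 3. Evaluate the standard form [assuming z > -1]: now -3*log(z + 1) + 2*log(z + 3).
Answer: -3*log(z + 1) + 2*log(z + 3).


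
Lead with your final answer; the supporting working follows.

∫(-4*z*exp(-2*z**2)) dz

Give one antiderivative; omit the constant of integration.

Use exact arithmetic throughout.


The answer is exp(-2*z**2).
Step 1. Substitute u = z**2, turning ∫(-4*z*exp(-2*z**2)) dz into ∫(-2*exp(-2*u)) du: now ∫(-2*exp(-2*u)) du.
Step 2. Evaluate the standard form: now exp(-2*u).
Step 3. Substitute back u = z**2: now exp(-2*z**2).
Answer: exp(-2*z**2).


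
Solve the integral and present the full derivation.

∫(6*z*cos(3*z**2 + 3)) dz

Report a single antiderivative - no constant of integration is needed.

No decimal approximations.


Step 1. Substitute u = z**2 + 1, turning ∫(6*z*cos(3*z**2 + 3)) dz into ∫(3*cos(3*u)) du: now ∫(3*cos(3*u)) du.
Step 2. Evaluate the standard form: now sin(3*u).
Step 3. Substitute back u = z**2 + 1: now sin(3*z**2 + 3).
Answer: sin(3*z**2 + 3).


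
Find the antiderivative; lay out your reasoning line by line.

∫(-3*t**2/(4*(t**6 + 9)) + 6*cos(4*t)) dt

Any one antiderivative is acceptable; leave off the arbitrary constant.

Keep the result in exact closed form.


Step 1. Rewrite: now ∫(-3*t**2/(4*(t**6 + 9))) dt + ∫(6*cos(4*t)) dt.
Step 2. Evaluate the standard form: now 3*sin(4*t)/2 + ∫(-3*t**2/(4*(t**6 + 9))) dt.
Step 3. Substitute u = t**3, turning ∫(-3*t**2/(4*(t**6 + 9))) dt into ∫(-1/(4*(u**2 + 9))) du: now 3*sin(4*t)/2 + ∫(-1/(4*(u**2 + 9))) du.
Step 4. Evaluate the standard form: now 3*sin(4*t)/2 - atan(u/3)/12.
Step 5. Substitute back u = t**3: now 3*sin(4*t)/2 - atan(t**3/3)/12.
Answer: 3*sin(4*t)/2 - atan(t**3/3)/12.


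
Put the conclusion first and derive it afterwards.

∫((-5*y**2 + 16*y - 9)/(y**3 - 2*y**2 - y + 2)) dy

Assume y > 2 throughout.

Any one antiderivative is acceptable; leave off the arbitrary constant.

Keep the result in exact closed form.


The answer is log(y - 2) - log(y - 1) - 5*log(y + 1).
Step 1. Decompose ∫((-5*y**2 + 16*y - 9)/(y**3 - 2*y**2 - y + 2)) dy by partial fractions, (-5*y**2 + 16*y - 9)/(y**3 - 2*y**2 - y + 2) = -5/(y + 1) - 1/(y - 1) + 1/(y - 2): now ∫(1/(y - 2)) dy + ∫(-1/(y - 1)) dy + ∫(-5/(y + 1)) dy.
Step 2. Evaluate the standard form [assuming y > 1]: now -log(y - 1) + ∫(1/(y - 2)) dy + ∫(-5/(y + 1)) dy.
Step 3. Evaluate the standard form [assuming y > 2]: now log(y - 2) - log(y - 1) + ∫(-5/(y + 1)) dy.
Step 4. Evaluate the standard form [assuming y > -1]: now log(y - 2) - log(y - 1) - 5*log(y + 1).
Answer: log(y - 2) - log(y - 1) - 5*log(y + 1).


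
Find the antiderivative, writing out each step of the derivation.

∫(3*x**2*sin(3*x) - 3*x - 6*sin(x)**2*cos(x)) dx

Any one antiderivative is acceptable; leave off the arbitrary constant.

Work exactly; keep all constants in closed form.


Step 1. Rewrite: now ∫(-3*x) dx + ∫(3*x**2*sin(3*x)) dx + ∫(-6*sin(x)**2*cos(x)) dx.
Step 2. Evaluate the standard form: now -3*x**2/2 + ∫(3*x**2*sin(3*x)) dx + ∫(-6*sin(x)**2*cos(x)) dx.
Step 3. Substitute u = sin(x), turning ∫(-6*sin(x)**2*cos(x)) dx into ∫(-6*u**2) du: now -3*x**2/2 + ∫(-6*u**2) du + ∫(3*x**2*sin(3*x)) dx.
Step 4. Evaluate the standard form: now -2*u**3 - 3*x**2/2 + ∫(3*x**2*sin(3*x)) dx.
Step 5. Substitute back u = sin(x): now -3*x**2/2 - 2*sin(x)**3 + ∫(3*x**2*sin(3*x)) dx.
Step 6. Integrate ∫(3*x**2*sin(3*x)) dx by parts with u = x**2, dv = (3*sin(3*x)) dx, so v = -cos(3*x): now -x**2*cos(3*x) - 3*x**2/2 - 2*sin(x)**3 + ∫(2*x*cos(3*x)) dx.
Step 7. Integrate ∫(2*x*cos(3*x)) dx by parts with u = x, dv = (2*cos(3*x)) dx, so v = 2*sin(3*x)/3: now -x**2*cos(3*x) - 3*x**2/2 + 2*x*sin(3*x)/3 - 2*sin(x)**3 + ∫(-2*sin(3*x)/3) dx.
Step 8. Evaluate the standard form: now -x**2*cos(3*x) - 3*x**2/2 + 2*x*sin(3*x)/3 - 2*sin(x)**3 + 2*cos(3*x)/9.
Answer: -x**2*cos(3*x) - 3*x**2/2 + 2*x*sin(3*x)/3 - 2*sin(x)**3 + 2*cos(3*x)/9.
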